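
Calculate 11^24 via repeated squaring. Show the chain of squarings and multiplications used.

Computing 11^24 by squaring (build up from 11^1; each line after the first costs one multiplication):

11^1 = 11
11^2 = (11^1)^2 = 11^2 = 121
11^3 = 11 * 11^2 = 11 * 121 = 1331
11^6 = (11^3)^2 = 1331^2 = 1771561
11^12 = (11^6)^2 = 1771561^2 = 3138428376721
11^24 = (11^12)^2 = 3138428376721^2 = 9849732675807611094711841

Result: 9849732675807611094711841
Multiplications needed: 5 (5 lines after 11^1)

11^24 = 9849732675807611094711841. Using exponentiation by squaring, this requires 5 multiplications. The key idea: if the exponent is even, square the half-power; if odd, multiply by the base once.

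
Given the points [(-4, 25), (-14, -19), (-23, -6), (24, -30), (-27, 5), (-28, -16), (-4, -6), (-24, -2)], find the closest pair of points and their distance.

Computing all pairwise distances among 8 points:

d((-4, 25), (-14, -19)) = 45.1221
d((-4, 25), (-23, -6)) = 36.3593
d((-4, 25), (24, -30)) = 61.7171
d((-4, 25), (-27, 5)) = 30.4795
d((-4, 25), (-28, -16)) = 47.5079
d((-4, 25), (-4, -6)) = 31.0
d((-4, 25), (-24, -2)) = 33.6006
d((-14, -19), (-23, -6)) = 15.8114
d((-14, -19), (24, -30)) = 39.5601
d((-14, -19), (-27, 5)) = 27.2947
d((-14, -19), (-28, -16)) = 14.3178
d((-14, -19), (-4, -6)) = 16.4012
d((-14, -19), (-24, -2)) = 19.7231
d((-23, -6), (24, -30)) = 52.7731
d((-23, -6), (-27, 5)) = 11.7047
d((-23, -6), (-28, -16)) = 11.1803
d((-23, -6), (-4, -6)) = 19.0
d((-23, -6), (-24, -2)) = 4.1231 <-- minimum
d((24, -30), (-27, 5)) = 61.8547
d((24, -30), (-28, -16)) = 53.8516
d((24, -30), (-4, -6)) = 36.8782
d((24, -30), (-24, -2)) = 55.5698
d((-27, 5), (-28, -16)) = 21.0238
d((-27, 5), (-4, -6)) = 25.4951
d((-27, 5), (-24, -2)) = 7.6158
d((-28, -16), (-4, -6)) = 26.0
d((-28, -16), (-24, -2)) = 14.5602
d((-4, -6), (-24, -2)) = 20.3961

Closest pair: (-23, -6) and (-24, -2) with distance 4.1231

The closest pair is (-23, -6) and (-24, -2) with Euclidean distance 4.1231. For 8 points, brute-force pairwise comparison is shown above. For large n, the divide-and-conquer algorithm (sort by x, recurse on halves, check the dividing strip) achieves O(n log n).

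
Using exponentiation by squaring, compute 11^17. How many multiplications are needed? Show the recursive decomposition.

Computing 11^17 by squaring (build up from 11^1; each line after the first costs one multiplication):

11^1 = 11
11^2 = (11^1)^2 = 11^2 = 121
11^4 = (11^2)^2 = 121^2 = 14641
11^8 = (11^4)^2 = 14641^2 = 214358881
11^16 = (11^8)^2 = 214358881^2 = 45949729863572161
11^17 = 11 * 11^16 = 11 * 45949729863572161 = 505447028499293771

Result: 505447028499293771
Multiplications needed: 5 (5 lines after 11^1)

11^17 = 505447028499293771. Using exponentiation by squaring, this requires 5 multiplications. The key idea: if the exponent is even, square the half-power; if odd, multiply by the base once.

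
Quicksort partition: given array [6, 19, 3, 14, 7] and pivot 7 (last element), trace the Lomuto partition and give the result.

Lomuto partition with pivot = 7:

Initial array: [6, 19, 3, 14, 7]

arr[0]=6 <= 7: swap with position 0, array becomes [6, 19, 3, 14, 7]
arr[1]=19 > 7: no swap
arr[2]=3 <= 7: swap with position 1, array becomes [6, 3, 19, 14, 7]
arr[3]=14 > 7: no swap

Place pivot at position 2: [6, 3, 7, 14, 19]
Pivot position: 2

After partitioning with pivot 7, the array becomes [6, 3, 7, 14, 19]. The pivot is placed at index 2. All elements to the left of the pivot are <= 7, and all elements to the right are > 7.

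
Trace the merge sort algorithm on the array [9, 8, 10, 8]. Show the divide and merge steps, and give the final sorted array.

Merge sort trace:

Split: [9, 8, 10, 8] -> [9, 8] and [10, 8]
  Split: [9, 8] -> [9] and [8]
  Merge: [9] + [8] -> [8, 9]
  Split: [10, 8] -> [10] and [8]
  Merge: [10] + [8] -> [8, 10]
Merge: [8, 9] + [8, 10] -> [8, 8, 9, 10]

Final sorted array: [8, 8, 9, 10]

The merge sort proceeds by recursively splitting the array and merging sorted halves.
After all merges, the sorted array is [8, 8, 9, 10].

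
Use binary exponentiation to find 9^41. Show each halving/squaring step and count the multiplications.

Computing 9^41 by squaring (build up from 9^1; each line after the first costs one multiplication):

9^1 = 9
9^2 = (9^1)^2 = 9^2 = 81
9^4 = (9^2)^2 = 81^2 = 6561
9^5 = 9 * 9^4 = 9 * 6561 = 59049
9^10 = (9^5)^2 = 59049^2 = 3486784401
9^20 = (9^10)^2 = 3486784401^2 = 12157665459056928801
9^40 = (9^20)^2 = 12157665459056928801^2 = 147808829414345923316083210206383297601
9^41 = 9 * 9^40 = 9 * 147808829414345923316083210206383297601 = 1330279464729113309844748891857449678409

Result: 1330279464729113309844748891857449678409
Multiplications needed: 7 (7 lines after 9^1)

9^41 = 1330279464729113309844748891857449678409. Using exponentiation by squaring, this requires 7 multiplications. The key idea: if the exponent is even, square the half-power; if odd, multiply by the base once.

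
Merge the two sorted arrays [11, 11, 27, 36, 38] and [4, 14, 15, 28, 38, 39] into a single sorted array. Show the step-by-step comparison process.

Merging process:

Compare 11 vs 4: take 4 from right. Merged: [4]
Compare 11 vs 14: take 11 from left. Merged: [4, 11]
Compare 11 vs 14: take 11 from left. Merged: [4, 11, 11]
Compare 27 vs 14: take 14 from right. Merged: [4, 11, 11, 14]
Compare 27 vs 15: take 15 from right. Merged: [4, 11, 11, 14, 15]
Compare 27 vs 28: take 27 from left. Merged: [4, 11, 11, 14, 15, 27]
Compare 36 vs 28: take 28 from right. Merged: [4, 11, 11, 14, 15, 27, 28]
Compare 36 vs 38: take 36 from left. Merged: [4, 11, 11, 14, 15, 27, 28, 36]
Compare 38 vs 38: take 38 from left. Merged: [4, 11, 11, 14, 15, 27, 28, 36, 38]
Append remaining from right: [38, 39]. Merged: [4, 11, 11, 14, 15, 27, 28, 36, 38, 38, 39]

Final merged array: [4, 11, 11, 14, 15, 27, 28, 36, 38, 38, 39]
Total comparisons: 9

The merged array is [4, 11, 11, 14, 15, 27, 28, 36, 38, 38, 39], requiring 9 comparisons. The merge step runs in O(n) time where n is the total number of elements.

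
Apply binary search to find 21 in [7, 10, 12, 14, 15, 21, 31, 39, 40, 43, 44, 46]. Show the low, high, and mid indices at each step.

Binary search for 21 in [7, 10, 12, 14, 15, 21, 31, 39, 40, 43, 44, 46]:

lo=0, hi=11, mid=5, arr[mid]=21 -> Found target at index 5!

Binary search finds 21 at index 5 after 1 comparisons. The search repeatedly halves the search space by comparing with the middle element.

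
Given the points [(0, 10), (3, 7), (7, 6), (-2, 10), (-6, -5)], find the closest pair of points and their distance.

Computing all pairwise distances among 5 points:

d((0, 10), (3, 7)) = 4.2426
d((0, 10), (7, 6)) = 8.0623
d((0, 10), (-2, 10)) = 2.0 <-- minimum
d((0, 10), (-6, -5)) = 16.1555
d((3, 7), (7, 6)) = 4.1231
d((3, 7), (-2, 10)) = 5.831
d((3, 7), (-6, -5)) = 15.0
d((7, 6), (-2, 10)) = 9.8489
d((7, 6), (-6, -5)) = 17.0294
d((-2, 10), (-6, -5)) = 15.5242

Closest pair: (0, 10) and (-2, 10) with distance 2.0

The closest pair is (0, 10) and (-2, 10) with Euclidean distance 2.0. For 5 points, brute-force pairwise comparison is shown above. For large n, the divide-and-conquer algorithm (sort by x, recurse on halves, check the dividing strip) achieves O(n log n).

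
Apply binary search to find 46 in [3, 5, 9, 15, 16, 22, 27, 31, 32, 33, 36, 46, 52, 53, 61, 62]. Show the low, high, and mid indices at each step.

Binary search for 46 in [3, 5, 9, 15, 16, 22, 27, 31, 32, 33, 36, 46, 52, 53, 61, 62]:

lo=0, hi=15, mid=7, arr[mid]=31 -> 31 < 46, search right half
lo=8, hi=15, mid=11, arr[mid]=46 -> Found target at index 11!

Binary search finds 46 at index 11 after 2 comparisons. The search repeatedly halves the search space by comparing with the middle element.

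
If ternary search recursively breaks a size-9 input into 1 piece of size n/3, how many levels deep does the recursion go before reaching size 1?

For divide and conquer with division factor 3:

Problem sizes at each level:
Level 0: 9
Level 1: 3
Level 2: 1

The root is level 0 and the size-1 base case is level 2 (the tree spans levels 0 through 2, i.e. 3 levels counting the root), so the depth is the number of divisions: log_3(9) = 2

The recursion tree depth is log_3(9) = 2. At each level, the problem size is divided by 3, so it takes 2 divisions to reduce to a base case of size 1. The algorithm makes 1 recursive call at each level.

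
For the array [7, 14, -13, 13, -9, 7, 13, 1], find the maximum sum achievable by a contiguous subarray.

Using Kadane's algorithm on [7, 14, -13, 13, -9, 7, 13, 1]:

Scanning through the array:
Position 1 (value 14): max_ending_here = 21, max_so_far = 21
Position 2 (value -13): max_ending_here = 8, max_so_far = 21
Position 3 (value 13): max_ending_here = 21, max_so_far = 21
Position 4 (value -9): max_ending_here = 12, max_so_far = 21
Position 5 (value 7): max_ending_here = 19, max_so_far = 21
Position 6 (value 13): max_ending_here = 32, max_so_far = 32
Position 7 (value 1): max_ending_here = 33, max_so_far = 33

Maximum subarray: [7, 14, -13, 13, -9, 7, 13, 1]
Maximum sum: 33

The maximum subarray is [7, 14, -13, 13, -9, 7, 13, 1] with sum 33. This subarray runs from index 0 to index 7.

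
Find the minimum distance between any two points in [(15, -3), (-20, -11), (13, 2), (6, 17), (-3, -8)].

Computing all pairwise distances among 5 points:

d((15, -3), (-20, -11)) = 35.9026
d((15, -3), (13, 2)) = 5.3852 <-- minimum
d((15, -3), (6, 17)) = 21.9317
d((15, -3), (-3, -8)) = 18.6815
d((-20, -11), (13, 2)) = 35.4683
d((-20, -11), (6, 17)) = 38.2099
d((-20, -11), (-3, -8)) = 17.2627
d((13, 2), (6, 17)) = 16.5529
d((13, 2), (-3, -8)) = 18.868
d((6, 17), (-3, -8)) = 26.5707

Closest pair: (15, -3) and (13, 2) with distance 5.3852

The closest pair is (15, -3) and (13, 2) with Euclidean distance 5.3852. For 5 points, brute-force pairwise comparison is shown above. For large n, the divide-and-conquer algorithm (sort by x, recurse on halves, check the dividing strip) achieves O(n log n).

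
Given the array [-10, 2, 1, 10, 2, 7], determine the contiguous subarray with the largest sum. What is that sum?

Using Kadane's algorithm on [-10, 2, 1, 10, 2, 7]:

Scanning through the array:
Position 1 (value 2): max_ending_here = 2, max_so_far = 2
Position 2 (value 1): max_ending_here = 3, max_so_far = 3
Position 3 (value 10): max_ending_here = 13, max_so_far = 13
Position 4 (value 2): max_ending_here = 15, max_so_far = 15
Position 5 (value 7): max_ending_here = 22, max_so_far = 22

Maximum subarray: [2, 1, 10, 2, 7]
Maximum sum: 22

The maximum subarray is [2, 1, 10, 2, 7] with sum 22. This subarray runs from index 1 to index 5.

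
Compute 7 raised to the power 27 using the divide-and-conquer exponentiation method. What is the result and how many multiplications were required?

Computing 7^27 by squaring (build up from 7^1; each line after the first costs one multiplication):

7^1 = 7
7^2 = (7^1)^2 = 7^2 = 49
7^3 = 7 * 7^2 = 7 * 49 = 343
7^6 = (7^3)^2 = 343^2 = 117649
7^12 = (7^6)^2 = 117649^2 = 13841287201
7^13 = 7 * 7^12 = 7 * 13841287201 = 96889010407
7^26 = (7^13)^2 = 96889010407^2 = 9387480337647754305649
7^27 = 7 * 7^26 = 7 * 9387480337647754305649 = 65712362363534280139543

Result: 65712362363534280139543
Multiplications needed: 7 (7 lines after 7^1)

7^27 = 65712362363534280139543. Using exponentiation by squaring, this requires 7 multiplications. The key idea: if the exponent is even, square the half-power; if odd, multiply by the base once.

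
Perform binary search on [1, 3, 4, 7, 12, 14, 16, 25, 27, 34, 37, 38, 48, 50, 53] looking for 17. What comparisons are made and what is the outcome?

Binary search for 17 in [1, 3, 4, 7, 12, 14, 16, 25, 27, 34, 37, 38, 48, 50, 53]:

lo=0, hi=14, mid=7, arr[mid]=25 -> 25 > 17, search left half
lo=0, hi=6, mid=3, arr[mid]=7 -> 7 < 17, search right half
lo=4, hi=6, mid=5, arr[mid]=14 -> 14 < 17, search right half
lo=6, hi=6, mid=6, arr[mid]=16 -> 16 < 17, search right half
lo=7 > hi=6, target 17 not found

Binary search determines that 17 is not in the array after 4 comparisons. The search space was exhausted without finding the target.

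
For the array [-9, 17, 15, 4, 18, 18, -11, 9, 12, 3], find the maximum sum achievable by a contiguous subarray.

Using Kadane's algorithm on [-9, 17, 15, 4, 18, 18, -11, 9, 12, 3]:

Scanning through the array:
Position 1 (value 17): max_ending_here = 17, max_so_far = 17
Position 2 (value 15): max_ending_here = 32, max_so_far = 32
Position 3 (value 4): max_ending_here = 36, max_so_far = 36
Position 4 (value 18): max_ending_here = 54, max_so_far = 54
Position 5 (value 18): max_ending_here = 72, max_so_far = 72
Position 6 (value -11): max_ending_here = 61, max_so_far = 72
Position 7 (value 9): max_ending_here = 70, max_so_far = 72
Position 8 (value 12): max_ending_here = 82, max_so_far = 82
Position 9 (value 3): max_ending_here = 85, max_so_far = 85

Maximum subarray: [17, 15, 4, 18, 18, -11, 9, 12, 3]
Maximum sum: 85

The maximum subarray is [17, 15, 4, 18, 18, -11, 9, 12, 3] with sum 85. This subarray runs from index 1 to index 9.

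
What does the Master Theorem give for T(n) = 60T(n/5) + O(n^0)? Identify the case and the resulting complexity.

Master Theorem for T(n) = 60T(n/5) + O(n^0):

a = 60, b = 5, c = 0
log_b(a) = log_5(60) = 2.5440

Case 1: c = 0 < log_5(60) = 2.5440
T(n) = O(n^(log_5 60))

For T(n) = 60T(n/5) + O(n^0): log_5(60) = 2.5440. This is Case 1 of the Master Theorem (c < log_b(a), work dominated by leaves), giving O(n^(log_5 60)).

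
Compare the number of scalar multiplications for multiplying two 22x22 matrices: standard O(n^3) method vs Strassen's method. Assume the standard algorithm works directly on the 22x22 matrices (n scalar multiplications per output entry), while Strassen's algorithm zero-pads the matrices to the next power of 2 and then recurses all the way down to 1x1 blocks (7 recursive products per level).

Matrix multiplication for 22x22 matrices:

Strassen's algorithm requires power-of-2 dimensions. Pad 22x22 to 32x32 (next power of 2).

Standard algorithm: 22^3 = 10648 multiplications
Strassen's algorithm: 7^(log2(32)) = 7^5 = 16807 multiplications
Difference: 10648 - 16807 = -6159 (Strassen uses MORE here due to padding overhead — for small or just-over-power-of-2 n, padding can outweigh the per-level savings)

Standard: 10648 multiplications (22^3). Strassen: 16807 multiplications (7^5, after padding to 32x32). Strassen reduces 8 recursive multiplications to 7 at each level.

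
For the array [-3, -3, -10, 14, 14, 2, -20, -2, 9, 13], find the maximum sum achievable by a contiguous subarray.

Using Kadane's algorithm on [-3, -3, -10, 14, 14, 2, -20, -2, 9, 13]:

Scanning through the array:
Position 1 (value -3): max_ending_here = -3, max_so_far = -3
Position 2 (value -10): max_ending_here = -10, max_so_far = -3
Position 3 (value 14): max_ending_here = 14, max_so_far = 14
Position 4 (value 14): max_ending_here = 28, max_so_far = 28
Position 5 (value 2): max_ending_here = 30, max_so_far = 30
Position 6 (value -20): max_ending_here = 10, max_so_far = 30
Position 7 (value -2): max_ending_here = 8, max_so_far = 30
Position 8 (value 9): max_ending_here = 17, max_so_far = 30
Position 9 (value 13): max_ending_here = 30, max_so_far = 30

Maximum subarray: [14, 14, 2]
Maximum sum: 30

The maximum subarray is [14, 14, 2] with sum 30. This subarray runs from index 3 to index 5.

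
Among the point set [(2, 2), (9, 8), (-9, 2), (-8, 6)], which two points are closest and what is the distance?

Computing all pairwise distances among 4 points:

d((2, 2), (9, 8)) = 9.2195
d((2, 2), (-9, 2)) = 11.0
d((2, 2), (-8, 6)) = 10.7703
d((9, 8), (-9, 2)) = 18.9737
d((9, 8), (-8, 6)) = 17.1172
d((-9, 2), (-8, 6)) = 4.1231 <-- minimum

Closest pair: (-9, 2) and (-8, 6) with distance 4.1231

The closest pair is (-9, 2) and (-8, 6) with Euclidean distance 4.1231. For 4 points, brute-force pairwise comparison is shown above. For large n, the divide-and-conquer algorithm (sort by x, recurse on halves, check the dividing strip) achieves O(n log n).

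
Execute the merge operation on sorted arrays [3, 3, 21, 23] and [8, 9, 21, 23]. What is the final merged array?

Merging process:

Compare 3 vs 8: take 3 from left. Merged: [3]
Compare 3 vs 8: take 3 from left. Merged: [3, 3]
Compare 21 vs 8: take 8 from right. Merged: [3, 3, 8]
Compare 21 vs 9: take 9 from right. Merged: [3, 3, 8, 9]
Compare 21 vs 21: take 21 from left. Merged: [3, 3, 8, 9, 21]
Compare 23 vs 21: take 21 from right. Merged: [3, 3, 8, 9, 21, 21]
Compare 23 vs 23: take 23 from left. Merged: [3, 3, 8, 9, 21, 21, 23]
Append remaining from right: [23]. Merged: [3, 3, 8, 9, 21, 21, 23, 23]

Final merged array: [3, 3, 8, 9, 21, 21, 23, 23]
Total comparisons: 7

The merged array is [3, 3, 8, 9, 21, 21, 23, 23], requiring 7 comparisons. The merge step runs in O(n) time where n is the total number of elements.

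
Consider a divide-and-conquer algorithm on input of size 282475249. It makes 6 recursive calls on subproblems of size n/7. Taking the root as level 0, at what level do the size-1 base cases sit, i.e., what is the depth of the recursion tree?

For divide and conquer with division factor 7:

Problem sizes at each level:
Level 0: 282475249
Level 1: 40353607
Level 2: 5764801
Level 3: 823543
Level 4: 117649
Level 5: 16807
Level 6: 2401
Level 7: 343
Level 8: 49
Level 9: 7
Level 10: 1

The root is level 0 and the size-1 base case is level 10 (the tree spans levels 0 through 10, i.e. 11 levels counting the root), so the depth is the number of divisions: log_7(282475249) = 10

The recursion tree depth is log_7(282475249) = 10. At each level, the problem size is divided by 7, so it takes 10 divisions to reduce to a base case of size 1. The algorithm makes 6 recursive calls at each level.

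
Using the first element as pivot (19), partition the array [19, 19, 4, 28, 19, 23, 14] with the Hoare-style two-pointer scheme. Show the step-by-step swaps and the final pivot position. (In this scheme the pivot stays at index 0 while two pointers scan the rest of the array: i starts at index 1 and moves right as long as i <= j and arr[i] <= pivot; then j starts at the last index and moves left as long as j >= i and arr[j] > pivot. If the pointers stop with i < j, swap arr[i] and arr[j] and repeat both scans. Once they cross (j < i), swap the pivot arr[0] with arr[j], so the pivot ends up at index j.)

Hoare-style two-pointer partition with pivot = 19:

Initial array: [19, 19, 4, 28, 19, 23, 14]

Pointers start at i = 1, j = 6.
i stops at index 3 (arr[3]=28 > 19), j stops at index 6 (arr[6]=14 <= 19): swap arr[3] and arr[6], array becomes [19, 19, 4, 14, 19, 23, 28]
i ends at 5, j ends at 4: the pointers have crossed (j < i), so scanning stops.

Swap pivot arr[0] with arr[4] to place pivot at position 4: [19, 19, 4, 14, 19, 23, 28]
Pivot position: 4

After partitioning with pivot 19, the array becomes [19, 19, 4, 14, 19, 23, 28]. The pivot is placed at index 4. All elements to the left of the pivot are <= 19, and all elements to the right are > 19.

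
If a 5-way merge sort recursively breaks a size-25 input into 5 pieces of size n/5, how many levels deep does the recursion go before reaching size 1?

For divide and conquer with division factor 5:

Problem sizes at each level:
Level 0: 25
Level 1: 5
Level 2: 1

The root is level 0 and the size-1 base case is level 2 (the tree spans levels 0 through 2, i.e. 3 levels counting the root), so the depth is the number of divisions: log_5(25) = 2

The recursion tree depth is log_5(25) = 2. At each level, the problem size is divided by 5, so it takes 2 divisions to reduce to a base case of size 1. The algorithm makes 5 recursive calls at each level.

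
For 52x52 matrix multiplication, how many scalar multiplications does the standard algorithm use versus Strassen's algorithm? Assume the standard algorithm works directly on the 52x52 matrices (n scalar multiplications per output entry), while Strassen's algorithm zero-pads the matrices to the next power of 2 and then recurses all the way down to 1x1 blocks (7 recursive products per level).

Matrix multiplication for 52x52 matrices:

Strassen's algorithm requires power-of-2 dimensions. Pad 52x52 to 64x64 (next power of 2).

Standard algorithm: 52^3 = 140608 multiplications
Strassen's algorithm: 7^(log2(64)) = 7^6 = 117649 multiplications
Savings: 140608 - 117649 = 22959 multiplications

Standard: 140608 multiplications (52^3). Strassen: 117649 multiplications (7^6, after padding to 64x64). Strassen reduces 8 recursive multiplications to 7 at each level.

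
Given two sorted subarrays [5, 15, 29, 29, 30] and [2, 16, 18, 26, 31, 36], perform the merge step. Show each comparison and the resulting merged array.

Merging process:

Compare 5 vs 2: take 2 from right. Merged: [2]
Compare 5 vs 16: take 5 from left. Merged: [2, 5]
Compare 15 vs 16: take 15 from left. Merged: [2, 5, 15]
Compare 29 vs 16: take 16 from right. Merged: [2, 5, 15, 16]
Compare 29 vs 18: take 18 from right. Merged: [2, 5, 15, 16, 18]
Compare 29 vs 26: take 26 from right. Merged: [2, 5, 15, 16, 18, 26]
Compare 29 vs 31: take 29 from left. Merged: [2, 5, 15, 16, 18, 26, 29]
Compare 29 vs 31: take 29 from left. Merged: [2, 5, 15, 16, 18, 26, 29, 29]
Compare 30 vs 31: take 30 from left. Merged: [2, 5, 15, 16, 18, 26, 29, 29, 30]
Append remaining from right: [31, 36]. Merged: [2, 5, 15, 16, 18, 26, 29, 29, 30, 31, 36]

Final merged array: [2, 5, 15, 16, 18, 26, 29, 29, 30, 31, 36]
Total comparisons: 9

The merged array is [2, 5, 15, 16, 18, 26, 29, 29, 30, 31, 36], requiring 9 comparisons. The merge step runs in O(n) time where n is the total number of elements.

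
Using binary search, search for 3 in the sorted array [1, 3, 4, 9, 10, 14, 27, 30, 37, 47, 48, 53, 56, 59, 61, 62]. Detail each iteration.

Binary search for 3 in [1, 3, 4, 9, 10, 14, 27, 30, 37, 47, 48, 53, 56, 59, 61, 62]:

lo=0, hi=15, mid=7, arr[mid]=30 -> 30 > 3, search left half
lo=0, hi=6, mid=3, arr[mid]=9 -> 9 > 3, search left half
lo=0, hi=2, mid=1, arr[mid]=3 -> Found target at index 1!

Binary search finds 3 at index 1 after 3 comparisons. The search repeatedly halves the search space by comparing with the middle element.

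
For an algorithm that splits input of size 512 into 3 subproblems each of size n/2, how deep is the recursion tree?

For divide and conquer with division factor 2:

Problem sizes at each level:
Level 0: 512
Level 1: 256
Level 2: 128
Level 3: 64
Level 4: 32
Level 5: 16
Level 6: 8
Level 7: 4
Level 8: 2
Level 9: 1

The root is level 0 and the size-1 base case is level 9 (the tree spans levels 0 through 9, i.e. 10 levels counting the root), so the depth is the number of divisions: log_2(512) = 9

The recursion tree depth is log_2(512) = 9. At each level, the problem size is divided by 2, so it takes 9 divisions to reduce to a base case of size 1. The algorithm makes 3 recursive calls at each level.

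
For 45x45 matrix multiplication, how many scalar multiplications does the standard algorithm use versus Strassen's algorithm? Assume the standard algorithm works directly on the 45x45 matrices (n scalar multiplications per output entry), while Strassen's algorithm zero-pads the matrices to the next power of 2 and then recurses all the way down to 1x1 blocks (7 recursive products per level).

Matrix multiplication for 45x45 matrices:

Strassen's algorithm requires power-of-2 dimensions. Pad 45x45 to 64x64 (next power of 2).

Standard algorithm: 45^3 = 91125 multiplications
Strassen's algorithm: 7^(log2(64)) = 7^6 = 117649 multiplications
Difference: 91125 - 117649 = -26524 (Strassen uses MORE here due to padding overhead — for small or just-over-power-of-2 n, padding can outweigh the per-level savings)

Standard: 91125 multiplications (45^3). Strassen: 117649 multiplications (7^6, after padding to 64x64). Strassen reduces 8 recursive multiplications to 7 at each level.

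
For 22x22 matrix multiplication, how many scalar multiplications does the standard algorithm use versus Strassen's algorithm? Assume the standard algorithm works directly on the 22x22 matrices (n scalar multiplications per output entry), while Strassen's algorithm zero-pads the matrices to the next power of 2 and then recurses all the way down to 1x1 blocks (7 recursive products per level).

Matrix multiplication for 22x22 matrices:

Strassen's algorithm requires power-of-2 dimensions. Pad 22x22 to 32x32 (next power of 2).

Standard algorithm: 22^3 = 10648 multiplications
Strassen's algorithm: 7^(log2(32)) = 7^5 = 16807 multiplications
Difference: 10648 - 16807 = -6159 (Strassen uses MORE here due to padding overhead — for small or just-over-power-of-2 n, padding can outweigh the per-level savings)

Standard: 10648 multiplications (22^3). Strassen: 16807 multiplications (7^5, after padding to 32x32). Strassen reduces 8 recursive multiplications to 7 at each level.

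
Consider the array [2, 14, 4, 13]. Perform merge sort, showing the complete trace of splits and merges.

Merge sort trace:

Split: [2, 14, 4, 13] -> [2, 14] and [4, 13]
  Split: [2, 14] -> [2] and [14]
  Merge: [2] + [14] -> [2, 14]
  Split: [4, 13] -> [4] and [13]
  Merge: [4] + [13] -> [4, 13]
Merge: [2, 14] + [4, 13] -> [2, 4, 13, 14]

Final sorted array: [2, 4, 13, 14]

The merge sort proceeds by recursively splitting the array and merging sorted halves.
After all merges, the sorted array is [2, 4, 13, 14].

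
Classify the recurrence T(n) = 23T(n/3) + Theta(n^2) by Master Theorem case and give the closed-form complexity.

Master Theorem for T(n) = 23T(n/3) + O(n^2):

a = 23, b = 3, c = 2
log_b(a) = log_3(23) = 2.8540

Case 1: c = 2 < log_3(23) = 2.8540
T(n) = O(n^(log_3 23))

For T(n) = 23T(n/3) + O(n^2): log_3(23) = 2.8540. This is Case 1 of the Master Theorem (c < log_b(a), work dominated by leaves), giving O(n^(log_3 23)).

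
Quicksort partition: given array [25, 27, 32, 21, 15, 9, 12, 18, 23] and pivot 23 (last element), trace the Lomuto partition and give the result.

Lomuto partition with pivot = 23:

Initial array: [25, 27, 32, 21, 15, 9, 12, 18, 23]

arr[0]=25 > 23: no swap
arr[1]=27 > 23: no swap
arr[2]=32 > 23: no swap
arr[3]=21 <= 23: swap with position 0, array becomes [21, 27, 32, 25, 15, 9, 12, 18, 23]
arr[4]=15 <= 23: swap with position 1, array becomes [21, 15, 32, 25, 27, 9, 12, 18, 23]
arr[5]=9 <= 23: swap with position 2, array becomes [21, 15, 9, 25, 27, 32, 12, 18, 23]
arr[6]=12 <= 23: swap with position 3, array becomes [21, 15, 9, 12, 27, 32, 25, 18, 23]
arr[7]=18 <= 23: swap with position 4, array becomes [21, 15, 9, 12, 18, 32, 25, 27, 23]

Place pivot at position 5: [21, 15, 9, 12, 18, 23, 25, 27, 32]
Pivot position: 5

After partitioning with pivot 23, the array becomes [21, 15, 9, 12, 18, 23, 25, 27, 32]. The pivot is placed at index 5. All elements to the left of the pivot are <= 23, and all elements to the right are > 23.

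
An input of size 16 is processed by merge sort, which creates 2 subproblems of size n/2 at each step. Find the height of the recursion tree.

For divide and conquer with division factor 2:

Problem sizes at each level:
Level 0: 16
Level 1: 8
Level 2: 4
Level 3: 2
Level 4: 1

The root is level 0 and the size-1 base case is level 4 (the tree spans levels 0 through 4, i.e. 5 levels counting the root), so the depth is the number of divisions: log_2(16) = 4

The recursion tree depth is log_2(16) = 4. At each level, the problem size is divided by 2, so it takes 4 divisions to reduce to a base case of size 1. The algorithm makes 2 recursive calls at each level.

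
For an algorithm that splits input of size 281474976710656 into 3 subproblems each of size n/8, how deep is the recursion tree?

For divide and conquer with division factor 8:

Problem sizes at each level:
Level 0: 281474976710656
Level 1: 35184372088832
Level 2: 4398046511104
Level 3: 549755813888
Level 4: 68719476736
Level 5: 8589934592
Level 6: 1073741824
Level 7: 134217728
Level 8: 16777216
Level 9: 2097152
Level 10: 262144
Level 11: 32768
Level 12: 4096
Level 13: 512
Level 14: 64
Level 15: 8
Level 16: 1

The root is level 0 and the size-1 base case is level 16 (the tree spans levels 0 through 16, i.e. 17 levels counting the root), so the depth is the number of divisions: log_8(281474976710656) = 16

The recursion tree depth is log_8(281474976710656) = 16. At each level, the problem size is divided by 8, so it takes 16 divisions to reduce to a base case of size 1. The algorithm makes 3 recursive calls at each level.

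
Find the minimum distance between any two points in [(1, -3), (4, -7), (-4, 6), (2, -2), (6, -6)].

Computing all pairwise distances among 5 points:

d((1, -3), (4, -7)) = 5.0
d((1, -3), (-4, 6)) = 10.2956
d((1, -3), (2, -2)) = 1.4142 <-- minimum
d((1, -3), (6, -6)) = 5.831
d((4, -7), (-4, 6)) = 15.2643
d((4, -7), (2, -2)) = 5.3852
d((4, -7), (6, -6)) = 2.2361
d((-4, 6), (2, -2)) = 10.0
d((-4, 6), (6, -6)) = 15.6205
d((2, -2), (6, -6)) = 5.6569

Closest pair: (1, -3) and (2, -2) with distance 1.4142

The closest pair is (1, -3) and (2, -2) with Euclidean distance 1.4142. For 5 points, brute-force pairwise comparison is shown above. For large n, the divide-and-conquer algorithm (sort by x, recurse on halves, check the dividing strip) achieves O(n log n).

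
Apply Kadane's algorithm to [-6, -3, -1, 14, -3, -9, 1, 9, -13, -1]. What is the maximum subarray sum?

Using Kadane's algorithm on [-6, -3, -1, 14, -3, -9, 1, 9, -13, -1]:

Scanning through the array:
Position 1 (value -3): max_ending_here = -3, max_so_far = -3
Position 2 (value -1): max_ending_here = -1, max_so_far = -1
Position 3 (value 14): max_ending_here = 14, max_so_far = 14
Position 4 (value -3): max_ending_here = 11, max_so_far = 14
Position 5 (value -9): max_ending_here = 2, max_so_far = 14
Position 6 (value 1): max_ending_here = 3, max_so_far = 14
Position 7 (value 9): max_ending_here = 12, max_so_far = 14
Position 8 (value -13): max_ending_here = -1, max_so_far = 14
Position 9 (value -1): max_ending_here = -1, max_so_far = 14

Maximum subarray: [14]
Maximum sum: 14

The maximum subarray is [14] with sum 14. This subarray runs from index 3 to index 3.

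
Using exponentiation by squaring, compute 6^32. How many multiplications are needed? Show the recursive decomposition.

Computing 6^32 by squaring (build up from 6^1; each line after the first costs one multiplication):

6^1 = 6
6^2 = (6^1)^2 = 6^2 = 36
6^4 = (6^2)^2 = 36^2 = 1296
6^8 = (6^4)^2 = 1296^2 = 1679616
6^16 = (6^8)^2 = 1679616^2 = 2821109907456
6^32 = (6^16)^2 = 2821109907456^2 = 7958661109946400884391936

Result: 7958661109946400884391936
Multiplications needed: 5 (5 lines after 6^1)

6^32 = 7958661109946400884391936. Using exponentiation by squaring, this requires 5 multiplications. The key idea: if the exponent is even, square the half-power; if odd, multiply by the base once.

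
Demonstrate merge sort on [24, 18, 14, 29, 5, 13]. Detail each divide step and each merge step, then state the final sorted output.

Merge sort trace:

Split: [24, 18, 14, 29, 5, 13] -> [24, 18, 14] and [29, 5, 13]
  Split: [24, 18, 14] -> [24] and [18, 14]
    Split: [18, 14] -> [18] and [14]
    Merge: [18] + [14] -> [14, 18]
  Merge: [24] + [14, 18] -> [14, 18, 24]
  Split: [29, 5, 13] -> [29] and [5, 13]
    Split: [5, 13] -> [5] and [13]
    Merge: [5] + [13] -> [5, 13]
  Merge: [29] + [5, 13] -> [5, 13, 29]
Merge: [14, 18, 24] + [5, 13, 29] -> [5, 13, 14, 18, 24, 29]

Final sorted array: [5, 13, 14, 18, 24, 29]

The merge sort proceeds by recursively splitting the array and merging sorted halves.
After all merges, the sorted array is [5, 13, 14, 18, 24, 29].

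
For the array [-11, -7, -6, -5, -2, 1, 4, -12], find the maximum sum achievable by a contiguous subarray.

Using Kadane's algorithm on [-11, -7, -6, -5, -2, 1, 4, -12]:

Scanning through the array:
Position 1 (value -7): max_ending_here = -7, max_so_far = -7
Position 2 (value -6): max_ending_here = -6, max_so_far = -6
Position 3 (value -5): max_ending_here = -5, max_so_far = -5
Position 4 (value -2): max_ending_here = -2, max_so_far = -2
Position 5 (value 1): max_ending_here = 1, max_so_far = 1
Position 6 (value 4): max_ending_here = 5, max_so_far = 5
Position 7 (value -12): max_ending_here = -7, max_so_far = 5

Maximum subarray: [1, 4]
Maximum sum: 5

The maximum subarray is [1, 4] with sum 5. This subarray runs from index 5 to index 6.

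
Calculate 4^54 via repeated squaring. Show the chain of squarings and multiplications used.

Computing 4^54 by squaring (build up from 4^1; each line after the first costs one multiplication):

4^1 = 4
4^2 = (4^1)^2 = 4^2 = 16
4^3 = 4 * 4^2 = 4 * 16 = 64
4^6 = (4^3)^2 = 64^2 = 4096
4^12 = (4^6)^2 = 4096^2 = 16777216
4^13 = 4 * 4^12 = 4 * 16777216 = 67108864
4^26 = (4^13)^2 = 67108864^2 = 4503599627370496
4^27 = 4 * 4^26 = 4 * 4503599627370496 = 18014398509481984
4^54 = (4^27)^2 = 18014398509481984^2 = 324518553658426726783156020576256

Result: 324518553658426726783156020576256
Multiplications needed: 8 (8 lines after 4^1)

4^54 = 324518553658426726783156020576256. Using exponentiation by squaring, this requires 8 multiplications. The key idea: if the exponent is even, square the half-power; if odd, multiply by the base once.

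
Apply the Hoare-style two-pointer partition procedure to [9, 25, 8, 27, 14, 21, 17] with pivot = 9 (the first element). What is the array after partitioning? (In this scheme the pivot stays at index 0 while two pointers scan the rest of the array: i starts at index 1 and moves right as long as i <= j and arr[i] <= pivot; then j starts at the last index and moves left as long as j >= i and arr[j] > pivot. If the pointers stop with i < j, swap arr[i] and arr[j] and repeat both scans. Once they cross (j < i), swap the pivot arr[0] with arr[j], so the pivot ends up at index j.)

Hoare-style two-pointer partition with pivot = 9:

Initial array: [9, 25, 8, 27, 14, 21, 17]

Pointers start at i = 1, j = 6.
i stops at index 1 (arr[1]=25 > 9), j stops at index 2 (arr[2]=8 <= 9): swap arr[1] and arr[2], array becomes [9, 8, 25, 27, 14, 21, 17]
i ends at 2, j ends at 1: the pointers have crossed (j < i), so scanning stops.

Swap pivot arr[0] with arr[1] to place pivot at position 1: [8, 9, 25, 27, 14, 21, 17]
Pivot position: 1

After partitioning with pivot 9, the array becomes [8, 9, 25, 27, 14, 21, 17]. The pivot is placed at index 1. All elements to the left of the pivot are <= 9, and all elements to the right are > 9.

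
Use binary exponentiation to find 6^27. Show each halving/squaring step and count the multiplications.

Computing 6^27 by squaring (build up from 6^1; each line after the first costs one multiplication):

6^1 = 6
6^2 = (6^1)^2 = 6^2 = 36
6^3 = 6 * 6^2 = 6 * 36 = 216
6^6 = (6^3)^2 = 216^2 = 46656
6^12 = (6^6)^2 = 46656^2 = 2176782336
6^13 = 6 * 6^12 = 6 * 2176782336 = 13060694016
6^26 = (6^13)^2 = 13060694016^2 = 170581728179578208256
6^27 = 6 * 6^26 = 6 * 170581728179578208256 = 1023490369077469249536

Result: 1023490369077469249536
Multiplications needed: 7 (7 lines after 6^1)

6^27 = 1023490369077469249536. Using exponentiation by squaring, this requires 7 multiplications. The key idea: if the exponent is even, square the half-power; if odd, multiply by the base once.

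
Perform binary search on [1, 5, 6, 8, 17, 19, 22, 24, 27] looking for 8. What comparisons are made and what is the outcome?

Binary search for 8 in [1, 5, 6, 8, 17, 19, 22, 24, 27]:

lo=0, hi=8, mid=4, arr[mid]=17 -> 17 > 8, search left half
lo=0, hi=3, mid=1, arr[mid]=5 -> 5 < 8, search right half
lo=2, hi=3, mid=2, arr[mid]=6 -> 6 < 8, search right half
lo=3, hi=3, mid=3, arr[mid]=8 -> Found target at index 3!

Binary search finds 8 at index 3 after 4 comparisons. The search repeatedly halves the search space by comparing with the middle element.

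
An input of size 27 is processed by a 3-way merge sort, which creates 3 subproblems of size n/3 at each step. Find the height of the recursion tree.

For divide and conquer with division factor 3:

Problem sizes at each level:
Level 0: 27
Level 1: 9
Level 2: 3
Level 3: 1

The root is level 0 and the size-1 base case is level 3 (the tree spans levels 0 through 3, i.e. 4 levels counting the root), so the depth is the number of divisions: log_3(27) = 3

The recursion tree depth is log_3(27) = 3. At each level, the problem size is divided by 3, so it takes 3 divisions to reduce to a base case of size 1. The algorithm makes 3 recursive calls at each level.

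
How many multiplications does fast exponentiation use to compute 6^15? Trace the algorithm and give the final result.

Computing 6^15 by squaring (build up from 6^1; each line after the first costs one multiplication):

6^1 = 6
6^2 = (6^1)^2 = 6^2 = 36
6^3 = 6 * 6^2 = 6 * 36 = 216
6^6 = (6^3)^2 = 216^2 = 46656
6^7 = 6 * 6^6 = 6 * 46656 = 279936
6^14 = (6^7)^2 = 279936^2 = 78364164096
6^15 = 6 * 6^14 = 6 * 78364164096 = 470184984576

Result: 470184984576
Multiplications needed: 6 (6 lines after 6^1)

6^15 = 470184984576. Using exponentiation by squaring, this requires 6 multiplications. The key idea: if the exponent is even, square the half-power; if odd, multiply by the base once.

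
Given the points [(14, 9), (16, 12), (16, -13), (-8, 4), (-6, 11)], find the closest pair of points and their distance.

Computing all pairwise distances among 5 points:

d((14, 9), (16, 12)) = 3.6056 <-- minimum
d((14, 9), (16, -13)) = 22.0907
d((14, 9), (-8, 4)) = 22.561
d((14, 9), (-6, 11)) = 20.0998
d((16, 12), (16, -13)) = 25.0
d((16, 12), (-8, 4)) = 25.2982
d((16, 12), (-6, 11)) = 22.0227
d((16, -13), (-8, 4)) = 29.4109
d((16, -13), (-6, 11)) = 32.5576
d((-8, 4), (-6, 11)) = 7.2801

Closest pair: (14, 9) and (16, 12) with distance 3.6056

The closest pair is (14, 9) and (16, 12) with Euclidean distance 3.6056. For 5 points, brute-force pairwise comparison is shown above. For large n, the divide-and-conquer algorithm (sort by x, recurse on halves, check the dividing strip) achieves O(n log n).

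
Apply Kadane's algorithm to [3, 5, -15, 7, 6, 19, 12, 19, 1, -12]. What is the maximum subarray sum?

Using Kadane's algorithm on [3, 5, -15, 7, 6, 19, 12, 19, 1, -12]:

Scanning through the array:
Position 1 (value 5): max_ending_here = 8, max_so_far = 8
Position 2 (value -15): max_ending_here = -7, max_so_far = 8
Position 3 (value 7): max_ending_here = 7, max_so_far = 8
Position 4 (value 6): max_ending_here = 13, max_so_far = 13
Position 5 (value 19): max_ending_here = 32, max_so_far = 32
Position 6 (value 12): max_ending_here = 44, max_so_far = 44
Position 7 (value 19): max_ending_here = 63, max_so_far = 63
Position 8 (value 1): max_ending_here = 64, max_so_far = 64
Position 9 (value -12): max_ending_here = 52, max_so_far = 64

Maximum subarray: [7, 6, 19, 12, 19, 1]
Maximum sum: 64

The maximum subarray is [7, 6, 19, 12, 19, 1] with sum 64. This subarray runs from index 3 to index 8.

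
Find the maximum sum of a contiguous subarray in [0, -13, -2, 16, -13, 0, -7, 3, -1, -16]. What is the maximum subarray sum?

Using Kadane's algorithm on [0, -13, -2, 16, -13, 0, -7, 3, -1, -16]:

Scanning through the array:
Position 1 (value -13): max_ending_here = -13, max_so_far = 0
Position 2 (value -2): max_ending_here = -2, max_so_far = 0
Position 3 (value 16): max_ending_here = 16, max_so_far = 16
Position 4 (value -13): max_ending_here = 3, max_so_far = 16
Position 5 (value 0): max_ending_here = 3, max_so_far = 16
Position 6 (value -7): max_ending_here = -4, max_so_far = 16
Position 7 (value 3): max_ending_here = 3, max_so_far = 16
Position 8 (value -1): max_ending_here = 2, max_so_far = 16
Position 9 (value -16): max_ending_here = -14, max_so_far = 16

Maximum subarray: [16]
Maximum sum: 16

The maximum subarray is [16] with sum 16. This subarray runs from index 3 to index 3.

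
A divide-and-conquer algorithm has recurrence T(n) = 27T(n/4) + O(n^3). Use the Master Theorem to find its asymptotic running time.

Master Theorem for T(n) = 27T(n/4) + O(n^3):

a = 27, b = 4, c = 3
log_b(a) = log_4(27) = 2.3774

Case 3: c = 3 > log_4(27) = 2.3774
T(n) = O(n^3) = O(n^3)

For T(n) = 27T(n/4) + O(n^3): log_4(27) = 2.3774. This is Case 3 of the Master Theorem (c > log_b(a), work dominated by root), giving O(n^3).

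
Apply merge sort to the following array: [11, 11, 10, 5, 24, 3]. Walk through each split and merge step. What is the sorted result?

Merge sort trace:

Split: [11, 11, 10, 5, 24, 3] -> [11, 11, 10] and [5, 24, 3]
  Split: [11, 11, 10] -> [11] and [11, 10]
    Split: [11, 10] -> [11] and [10]
    Merge: [11] + [10] -> [10, 11]
  Merge: [11] + [10, 11] -> [10, 11, 11]
  Split: [5, 24, 3] -> [5] and [24, 3]
    Split: [24, 3] -> [24] and [3]
    Merge: [24] + [3] -> [3, 24]
  Merge: [5] + [3, 24] -> [3, 5, 24]
Merge: [10, 11, 11] + [3, 5, 24] -> [3, 5, 10, 11, 11, 24]

Final sorted array: [3, 5, 10, 11, 11, 24]

The merge sort proceeds by recursively splitting the array and merging sorted halves.
After all merges, the sorted array is [3, 5, 10, 11, 11, 24].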